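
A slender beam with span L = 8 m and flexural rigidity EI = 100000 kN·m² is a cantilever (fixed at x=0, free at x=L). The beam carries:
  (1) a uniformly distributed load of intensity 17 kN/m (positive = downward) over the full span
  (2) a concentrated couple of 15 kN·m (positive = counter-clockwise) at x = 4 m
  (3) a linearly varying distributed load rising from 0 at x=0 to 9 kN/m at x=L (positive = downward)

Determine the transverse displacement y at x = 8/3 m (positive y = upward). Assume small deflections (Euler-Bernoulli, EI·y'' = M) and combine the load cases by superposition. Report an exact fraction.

Load 1 — uniform load w=17 kN/m over full span:
  y_1 = -wx²(x²-4Lx+6L²)/(24EI) = -17·(8/3)²·((8/3)²-4·8·(8/3)+6·8²)/(24·100000) = -11696/759375 m
Load 2 — applied couple M₀=15 kN·m at a=4 m (b=L-a=4):
  y_2 = M₀x²/(2EI)  [x≤a] = 15·(8/3)²/(2·100000) = 1/1875 m
Load 3 — triangular load w₀=9 kN/m (0→w₀ over full span):
  y_3 = (w₀Lx³/12-w₀L²x²/6-w₀x⁵/(120L))/EI = (9·8·(8/3)³/12-9·8²·(8/3)²/6-9·(8/3)⁵/(120·8))/100000 = -7216/1265625 m
Superposition: y = Σ y_i = -78103/3796875 m ≈ -0.020570 m

y(8/3) = -78103/3796875 m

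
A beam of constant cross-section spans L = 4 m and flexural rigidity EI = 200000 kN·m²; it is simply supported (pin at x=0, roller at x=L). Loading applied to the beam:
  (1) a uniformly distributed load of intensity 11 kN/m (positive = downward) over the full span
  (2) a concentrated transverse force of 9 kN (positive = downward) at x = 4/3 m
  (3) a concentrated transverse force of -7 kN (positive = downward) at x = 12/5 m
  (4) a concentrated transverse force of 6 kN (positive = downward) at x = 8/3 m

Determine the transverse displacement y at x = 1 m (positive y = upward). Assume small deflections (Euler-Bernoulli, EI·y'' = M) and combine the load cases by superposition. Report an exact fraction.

y(1) = -880631/5400000000 m

Load 1 — uniform load w=11 kN/m over full span:
  y_1 = -wx(L³-2Lx²+x³)/(24EI) = -11·1·(4³-2·4·1²+1³)/(24·200000) = -209/1600000 m
Load 2 — point force P=9 kN at a=4/3 m (b=L-a=8/3):
  y_2 = -Pbx(L²-b²-x²)/(6LEI)  [x≤a] = -9·(8/3)·1·(4²-(8/3)²-1²)/(6·4·200000) = -71/1800000 m
Load 3 — point force P=-7 kN at a=12/5 m (b=L-a=8/5):
  y_3 = -Pbx(L²-b²-x²)/(6LEI)  [x≤a] = -(-7)·(8/5)·1·(4²-(8/5)²-1²)/(6·4·200000) = 2177/75000000 m
Load 4 — point force P=6 kN at a=8/3 m (b=L-a=4/3):
  y_4 = -Pbx(L²-b²-x²)/(6LEI)  [x≤a] = -6·(4/3)·1·(4²-(4/3)²-1²)/(6·4·200000) = -119/5400000 m
Superposition: y = Σ y_i = -880631/5400000000 m ≈ -0.000163 m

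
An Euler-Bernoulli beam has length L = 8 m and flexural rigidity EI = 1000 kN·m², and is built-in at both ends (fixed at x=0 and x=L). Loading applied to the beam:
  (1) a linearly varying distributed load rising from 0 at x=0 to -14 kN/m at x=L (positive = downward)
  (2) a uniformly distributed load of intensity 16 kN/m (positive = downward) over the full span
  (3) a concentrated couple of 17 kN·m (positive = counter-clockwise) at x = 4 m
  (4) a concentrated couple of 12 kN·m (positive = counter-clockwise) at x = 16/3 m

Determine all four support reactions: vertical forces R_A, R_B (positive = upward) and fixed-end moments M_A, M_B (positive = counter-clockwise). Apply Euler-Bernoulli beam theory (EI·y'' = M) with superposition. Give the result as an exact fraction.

R_A = 4191/80 kN, M_A = 3823/60 kN·m, R_B = 1569/80 kN, M_B = -2177/60 kN·m

Load 1 — triangular load w₀=-14 kN/m (0→w₀ over full span):
  R_A = 3w₀L/20 = 3·(-14)·8/20 = -84/5 kN
  M_A = w₀L²/30 = (-14)·8²/30 = -448/15 kN·m
  R_B = 7w₀L/20 = 7·(-14)·8/20 = -196/5 kN
  M_B = -w₀L²/20 = -(-14)·8²/20 = 224/5 kN·m
Load 2 — uniform load w=16 kN/m over full span:
  R_A = wL/2 = 16·8/2 = 64 kN
  M_A = wL²/12 = 16·8²/12 = 256/3 kN·m
  R_B = wL/2 = 16·8/2 = 64 kN
  M_B = -wL²/12 = -16·8²/12 = -256/3 kN·m
Load 3 — applied couple M₀=17 kN·m at a=4 m (b=L-a=4):
  R_A = 6M₀ab/L³ = 6·17·4·4/8³ = 51/16 kN
  M_A = M₀b(2a-b)/L² = 17·4·(2·4-4)/8² = 17/4 kN·m
  R_B = -6M₀ab/L³ = -6·17·4·4/8³ = -51/16 kN
  M_B = M₀a(2b-a)/L² = 17·4·(2·4-4)/8² = 17/4 kN·m
Load 4 — applied couple M₀=12 kN·m at a=16/3 m (b=L-a=8/3):
  R_A = 6M₀ab/L³ = 6·12·(16/3)·(8/3)/8³ = 2 kN
  M_A = M₀b(2a-b)/L² = 12·(8/3)·(2·(16/3)-(8/3))/8² = 4 kN·m
  R_B = -6M₀ab/L³ = -6·12·(16/3)·(8/3)/8³ = -2 kN
  M_B = M₀a(2b-a)/L² = 12·(16/3)·(2·(8/3)-(16/3))/8² = 0 kN·m
Superposition: R_A = 4191/80 kN, M_A = 3823/60 kN·m, R_B = 1569/80 kN, M_B = -2177/60 kN·m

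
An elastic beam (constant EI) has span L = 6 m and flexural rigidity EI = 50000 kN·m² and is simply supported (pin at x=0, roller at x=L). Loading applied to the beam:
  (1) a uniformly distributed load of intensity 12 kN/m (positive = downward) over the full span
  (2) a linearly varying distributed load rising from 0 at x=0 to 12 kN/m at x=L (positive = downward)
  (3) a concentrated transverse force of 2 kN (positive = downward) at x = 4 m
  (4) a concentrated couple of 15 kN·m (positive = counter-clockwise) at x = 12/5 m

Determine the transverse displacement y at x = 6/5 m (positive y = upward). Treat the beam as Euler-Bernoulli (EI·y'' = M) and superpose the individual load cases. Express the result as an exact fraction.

Load 1 — uniform load w=12 kN/m over full span:
  y_1 = -wx(L³-2Lx²+x³)/(24EI) = -12·(6/5)·(6³-2·6·(6/5)²+(6/5)³)/(24·50000) = -4698/1953125 m
Load 2 — triangular load w₀=12 kN/m (0→w₀ over full span):
  y_2 = -w₀x(7L⁴-10L²x²+3x⁴)/(360LEI) = -12·(6/5)·(7·6⁴-10·6²·(6/5)²+3·(6/5)⁴)/(360·6·50000) = -55728/48828125 m
Load 3 — point force P=2 kN at a=4 m (b=L-a=2):
  y_3 = -Pbx(L²-b²-x²)/(6LEI)  [x≤a] = -2·2·(6/5)·(6²-2²-(6/5)²)/(6·6·50000) = -191/2343750 m
Load 4 — applied couple M₀=15 kN·m at a=12/5 m (b=L-a=18/5):
  y_4 = (M₀x³/(6L)+C₁x)/EI  [x≤a] with C₁=M₀(3b²-L²)/(6L)=6/5 = (15·(6/5)³/(6·6)+(6/5)·(6/5))/50000 = 27/625000 m
Superposition: y = Σ y_i = -4201147/1171875000 m ≈ -0.003585 m

y(6/5) = -4201147/1171875000 m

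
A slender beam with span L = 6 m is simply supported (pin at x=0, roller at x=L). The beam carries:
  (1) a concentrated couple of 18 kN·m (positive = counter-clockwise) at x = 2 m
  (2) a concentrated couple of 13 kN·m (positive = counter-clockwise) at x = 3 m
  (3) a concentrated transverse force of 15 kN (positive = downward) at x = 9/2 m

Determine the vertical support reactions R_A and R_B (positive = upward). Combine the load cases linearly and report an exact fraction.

R_A = 107/12 kN, R_B = 73/12 kN

Load 1 — applied couple M₀=18 kN·m at a=2 m (b=L-a=4):
  R_A = M₀/L = 18/6 = 3 kN
  R_B = -M₀/L = -18/6 = -3 kN
Load 2 — applied couple M₀=13 kN·m at a=3 m (b=L-a=3):
  R_A = M₀/L = 13/6 kN
  R_B = -M₀/L = -13/6 kN
Load 3 — point force P=15 kN at a=9/2 m (b=L-a=3/2):
  R_A = Pb/L = 15·(3/2)/6 = 15/4 kN
  R_B = Pa/L = 15·(9/2)/6 = 45/4 kN
Superposition: R_A = 107/12 kN, R_B = 73/12 kN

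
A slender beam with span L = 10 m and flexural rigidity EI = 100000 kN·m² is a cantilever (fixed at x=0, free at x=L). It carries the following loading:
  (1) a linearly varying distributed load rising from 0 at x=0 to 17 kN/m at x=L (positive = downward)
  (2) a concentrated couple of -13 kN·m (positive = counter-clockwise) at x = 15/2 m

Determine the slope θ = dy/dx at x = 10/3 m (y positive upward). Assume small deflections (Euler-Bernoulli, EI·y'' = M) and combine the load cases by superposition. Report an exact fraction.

θ(10/3) = -71381/4860000 rad

Load 1 — triangular load w₀=17 kN/m (0→w₀ over full span):
  θ_1 = (w₀Lx²/4-w₀L²x/3-w₀x⁴/(24L))/EI = (17·10·(10/3)²/4-17·10²·(10/3)/3-17·(10/3)⁴/(24·10))/100000 = -2771/194400 rad
Load 2 — applied couple M₀=-13 kN·m at a=15/2 m (b=L-a=5/2):
  θ_2 = M₀x/EI  [x≤a] = (-13)·(10/3)/100000 = -13/30000 rad
Superposition: θ = Σ θ_i = -71381/4860000 rad ≈ -0.014687 rad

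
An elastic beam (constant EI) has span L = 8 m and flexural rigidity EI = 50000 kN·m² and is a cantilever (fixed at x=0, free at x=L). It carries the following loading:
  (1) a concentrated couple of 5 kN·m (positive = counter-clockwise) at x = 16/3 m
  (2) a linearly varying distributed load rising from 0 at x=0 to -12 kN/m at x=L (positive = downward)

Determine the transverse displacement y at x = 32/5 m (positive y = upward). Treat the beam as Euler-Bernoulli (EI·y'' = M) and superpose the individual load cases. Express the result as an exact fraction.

Load 1 — applied couple M₀=5 kN·m at a=16/3 m (b=L-a=8/3):
  y_1 = M₀a(2x-a)/(2EI)  [x>a] = 5·(16/3)·(2·(32/5)-(16/3))/(2·50000) = 56/28125 m
Load 2 — triangular load w₀=-12 kN/m (0→w₀ over full span):
  y_2 = (w₀Lx³/12-w₀L²x²/6-w₀x⁵/(120L))/EI = ((-12)·8·(32/5)³/12-(-12)·8²·(32/5)²/6-(-12)·(32/5)⁵/(120·8))/50000 = 3203072/48828125 m
Superposition: y = Σ y_i = 29702648/439453125 m ≈ 0.067590 m

y(32/5) = 29702648/439453125 m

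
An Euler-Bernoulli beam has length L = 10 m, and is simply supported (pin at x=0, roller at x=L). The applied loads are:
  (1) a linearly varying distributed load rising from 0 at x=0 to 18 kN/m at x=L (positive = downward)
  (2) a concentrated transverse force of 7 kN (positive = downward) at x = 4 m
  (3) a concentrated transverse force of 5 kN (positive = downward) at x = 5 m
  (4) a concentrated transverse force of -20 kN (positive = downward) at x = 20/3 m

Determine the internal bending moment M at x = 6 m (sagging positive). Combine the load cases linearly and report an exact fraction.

Load 1 — triangular load w₀=18 kN/m (0→w₀ over full span):
  M_1 = w₀Lx/6 - w₀x³/(6L) = 18·10·6/6 - 18·6³/(6·10) = 576/5 kN·m
Load 2 — point force P=7 kN at a=4 m (b=L-a=6):
  M_2 = Pa(L-x)/L  [x>a] = 7·4·(10-6)/10 = 56/5 kN·m
Load 3 — point force P=5 kN at a=5 m (b=L-a=5):
  M_3 = Pa(L-x)/L  [x>a] = 5·5·(10-6)/10 = 10 kN·m
Load 4 — point force P=-20 kN at a=20/3 m (b=L-a=10/3):
  M_4 = Pbx/L  [x≤a] = (-20)·(10/3)·6/10 = -40 kN·m
Superposition: M = Σ M_i = 482/5 kN·m ≈ 96.400000 kN·m

M(6) = 482/5 kN·m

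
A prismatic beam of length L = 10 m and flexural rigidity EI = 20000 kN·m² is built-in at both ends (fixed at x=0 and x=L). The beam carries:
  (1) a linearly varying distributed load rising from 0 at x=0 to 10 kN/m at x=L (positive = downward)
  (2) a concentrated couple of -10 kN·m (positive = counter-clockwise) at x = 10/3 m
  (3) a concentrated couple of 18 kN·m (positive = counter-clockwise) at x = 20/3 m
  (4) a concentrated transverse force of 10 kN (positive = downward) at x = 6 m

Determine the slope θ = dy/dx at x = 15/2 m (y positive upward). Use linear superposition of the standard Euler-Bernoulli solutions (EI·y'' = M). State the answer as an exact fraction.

Load 1 — triangular load w₀=10 kN/m (0→w₀ over full span):
  θ_1 = -w₀(2x(L-x)(L-2x)(x+2L)+x²(L-x)²)/(120LEI) = -10·(2·(15/2)·(10-(15/2))·(10-2·(15/2))·((15/2)+2·10)+(15/2)²·(10-(15/2))²)/(120·10·20000) = 41/20480 rad
Load 2 — applied couple M₀=-10 kN·m at a=10/3 m (b=L-a=20/3):
  θ_2 = (R_Ax²/2 - M_Ax - M₀(x-a))/EI  [x>a] with R_A=-4/3, M_A=0 = ((-4/3)·(15/2)²/2 - 0·(15/2) - (-10)·((15/2)-(10/3)))/20000 = 1/4800 rad
Load 3 — applied couple M₀=18 kN·m at a=20/3 m (b=L-a=10/3):
  θ_3 = (R_Ax²/2 - M_Ax - M₀(x-a))/EI  [x>a] with R_A=12/5, M_A=6 = ((12/5)·(15/2)²/2 - 6·(15/2) - 18·((15/2)-(20/3)))/20000 = 3/8000 rad
Load 4 — point force P=10 kN at a=6 m (b=L-a=4):
  θ_4 = Pa²(L-x)(2bL-(3b+a)(L-x))/(2L³EI)  [x>a] = 10·6²·(10-(15/2))·(2·4·10-(3·4+6)·(10-(15/2)))/(2·10³·20000) = 63/80000 rad
Superposition: θ = Σ θ_i = 25903/7680000 rad ≈ 0.003373 rad

θ(15/2) = 25903/7680000 rad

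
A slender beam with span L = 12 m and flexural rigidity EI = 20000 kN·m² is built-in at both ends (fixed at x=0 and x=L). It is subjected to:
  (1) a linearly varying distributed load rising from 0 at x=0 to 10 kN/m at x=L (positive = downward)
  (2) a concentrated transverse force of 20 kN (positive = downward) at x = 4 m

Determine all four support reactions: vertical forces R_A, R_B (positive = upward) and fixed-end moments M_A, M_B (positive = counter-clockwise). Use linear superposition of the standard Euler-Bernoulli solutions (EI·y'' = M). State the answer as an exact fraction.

Load 1 — triangular load w₀=10 kN/m (0→w₀ over full span):
  R_A = 3w₀L/20 = 3·10·12/20 = 18 kN
  M_A = w₀L²/30 = 10·12²/30 = 48 kN·m
  R_B = 7w₀L/20 = 7·10·12/20 = 42 kN
  M_B = -w₀L²/20 = -10·12²/20 = -72 kN·m
Load 2 — point force P=20 kN at a=4 m (b=L-a=8):
  R_A = Pb²(3a+b)/L³ = 20·8²·(3·4+8)/12³ = 400/27 kN
  M_A = Pab²/L² = 20·4·8²/12² = 320/9 kN·m
  R_B = Pa²(a+3b)/L³ = 20·4²·(4+3·8)/12³ = 140/27 kN
  M_B = -Pa²b/L² = -20·4²·8/12² = -160/9 kN·m
Superposition: R_A = 886/27 kN, M_A = 752/9 kN·m, R_B = 1274/27 kN, M_B = -808/9 kN·m

R_A = 886/27 kN, M_A = 752/9 kN·m, R_B = 1274/27 kN, M_B = -808/9 kN·m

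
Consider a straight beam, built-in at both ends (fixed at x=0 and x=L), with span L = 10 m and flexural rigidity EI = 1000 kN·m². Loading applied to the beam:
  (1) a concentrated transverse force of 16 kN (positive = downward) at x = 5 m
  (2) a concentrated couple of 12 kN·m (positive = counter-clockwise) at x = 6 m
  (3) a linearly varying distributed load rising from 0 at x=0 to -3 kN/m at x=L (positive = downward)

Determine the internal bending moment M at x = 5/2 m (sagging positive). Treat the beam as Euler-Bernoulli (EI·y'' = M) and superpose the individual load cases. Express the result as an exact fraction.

Load 1 — point force P=16 kN at a=5 m (b=L-a=5):
  M_1 = Pb²(3a+b)x/L³ - Pab²/L²  [x≤a] = 16·5²·(3·5+5)·(5/2)/10³ - 16·5·5²/10² = 0 kN·m
Load 2 — applied couple M₀=12 kN·m at a=6 m (b=L-a=4):
  M_2 = R_Ax - M_A  [x≤a] with R_A=216/125, M_A=96/25 = (216/125)·(5/2) - (96/25) = 12/25 kN·m
Load 3 — triangular load w₀=-3 kN/m (0→w₀ over full span):
  M_3 = 3w₀Lx/20 - w₀L²/30 - w₀x³/(6L) = 3·(-3)·10·(5/2)/20 - (-3)·10²/30 - (-3)·(5/2)³/(6·10) = -15/32 kN·m
Superposition: M = Σ M_i = 9/800 kN·m ≈ 0.011250 kN·m

M(5/2) = 9/800 kN·m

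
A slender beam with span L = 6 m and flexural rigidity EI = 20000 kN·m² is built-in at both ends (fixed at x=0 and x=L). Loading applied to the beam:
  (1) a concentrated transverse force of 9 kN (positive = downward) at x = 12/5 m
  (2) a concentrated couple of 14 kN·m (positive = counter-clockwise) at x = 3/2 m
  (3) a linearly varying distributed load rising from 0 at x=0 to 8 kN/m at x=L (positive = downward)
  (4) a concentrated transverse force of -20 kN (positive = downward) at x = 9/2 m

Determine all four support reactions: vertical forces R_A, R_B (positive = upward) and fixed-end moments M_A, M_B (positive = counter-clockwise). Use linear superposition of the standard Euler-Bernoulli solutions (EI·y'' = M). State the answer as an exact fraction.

Load 1 — point force P=9 kN at a=12/5 m (b=L-a=18/5):
  R_A = Pb²(3a+b)/L³ = 9·(18/5)²·(3·(12/5)+(18/5))/6³ = 729/125 kN
  M_A = Pab²/L² = 9·(12/5)·(18/5)²/6² = 972/125 kN·m
  R_B = Pa²(a+3b)/L³ = 9·(12/5)²·((12/5)+3·(18/5))/6³ = 396/125 kN
  M_B = -Pa²b/L² = -9·(12/5)²·(18/5)/6² = -648/125 kN·m
Load 2 — applied couple M₀=14 kN·m at a=3/2 m (b=L-a=9/2):
  R_A = 6M₀ab/L³ = 6·14·(3/2)·(9/2)/6³ = 21/8 kN
  M_A = M₀b(2a-b)/L² = 14·(9/2)·(2·(3/2)-(9/2))/6² = -21/8 kN·m
  R_B = -6M₀ab/L³ = -6·14·(3/2)·(9/2)/6³ = -21/8 kN
  M_B = M₀a(2b-a)/L² = 14·(3/2)·(2·(9/2)-(3/2))/6² = 35/8 kN·m
Load 3 — triangular load w₀=8 kN/m (0→w₀ over full span):
  R_A = 3w₀L/20 = 3·8·6/20 = 36/5 kN
  M_A = w₀L²/30 = 8·6²/30 = 48/5 kN·m
  R_B = 7w₀L/20 = 7·8·6/20 = 84/5 kN
  M_B = -w₀L²/20 = -8·6²/20 = -72/5 kN·m
Load 4 — point force P=-20 kN at a=9/2 m (b=L-a=3/2):
  R_A = Pb²(3a+b)/L³ = (-20)·(3/2)²·(3·(9/2)+(3/2))/6³ = -25/8 kN
  M_A = Pab²/L² = (-20)·(9/2)·(3/2)²/6² = -45/8 kN·m
  R_B = Pa²(a+3b)/L³ = (-20)·(9/2)²·((9/2)+3·(3/2))/6³ = -135/8 kN
  M_B = -Pa²b/L² = -(-20)·(9/2)²·(3/2)/6² = 135/8 kN·m
Superposition: R_A = 3133/250 kN, M_A = 4563/500 kN·m, R_B = 117/250 kN, M_B = 833/500 kN·m

R_A = 3133/250 kN, M_A = 4563/500 kN·m, R_B = 117/250 kN, M_B = 833/500 kN·m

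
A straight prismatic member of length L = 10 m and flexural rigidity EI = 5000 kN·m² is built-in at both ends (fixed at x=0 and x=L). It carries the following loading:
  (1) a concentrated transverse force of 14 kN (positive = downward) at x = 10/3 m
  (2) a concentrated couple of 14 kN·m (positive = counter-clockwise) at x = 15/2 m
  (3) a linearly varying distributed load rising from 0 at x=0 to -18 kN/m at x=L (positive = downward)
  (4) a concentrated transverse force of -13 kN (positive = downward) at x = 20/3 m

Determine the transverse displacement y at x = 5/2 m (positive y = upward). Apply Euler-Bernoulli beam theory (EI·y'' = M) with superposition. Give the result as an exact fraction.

Load 1 — point force P=14 kN at a=10/3 m (b=L-a=20/3):
  y_1 = -Pb²x²(3aL-(3a+b)x)/(6L³EI)  [x≤a] = -14·(20/3)²·(5/2)²·(3·(10/3)·10-(3·(10/3)+(20/3))·(5/2))/(6·10³·5000) = -49/6480 m
Load 2 — applied couple M₀=14 kN·m at a=15/2 m (b=L-a=5/2):
  y_2 = (R_Ax³/6 - M_Ax²/2)/EI  [x≤a] with R_A=63/40, M_A=35/8 = ((63/40)·(5/2)³/6 - (35/8)·(5/2)²/2)/5000 = -49/25600 m
Load 3 — triangular load w₀=-18 kN/m (0→w₀ over full span):
  y_3 = -w₀x²(L-x)²(x+2L)/(120LEI) = -(-18)·(5/2)²·(10-(5/2))²·((5/2)+2·10)/(120·10·5000) = 243/10240 m
Load 4 — point force P=-13 kN at a=20/3 m (b=L-a=10/3):
  y_4 = -Pb²x²(3aL-(3a+b)x)/(6L³EI)  [x≤a] = -(-13)·(10/3)²·(5/2)²·(3·(20/3)·10-(3·(20/3)+(10/3))·(5/2))/(6·10³·5000) = 221/51840 m
Superposition: y = Σ y_i = 8533/460800 m ≈ 0.018518 m

y(5/2) = 8533/460800 m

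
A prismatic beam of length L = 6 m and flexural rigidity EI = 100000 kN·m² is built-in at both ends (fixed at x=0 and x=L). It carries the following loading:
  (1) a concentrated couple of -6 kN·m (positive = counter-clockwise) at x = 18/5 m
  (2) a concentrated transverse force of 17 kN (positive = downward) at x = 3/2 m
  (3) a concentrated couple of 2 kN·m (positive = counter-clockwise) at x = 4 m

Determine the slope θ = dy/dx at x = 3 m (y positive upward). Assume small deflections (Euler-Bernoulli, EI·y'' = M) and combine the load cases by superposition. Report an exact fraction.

Load 1 — applied couple M₀=-6 kN·m at a=18/5 m (b=L-a=12/5):
  θ_1 = (R_Ax²/2 - M_Ax)/EI  [x≤a] with R_A=-36/25, M_A=-48/25 = ((-36/25)·3²/2 - (-48/25)·3)/100000 = -9/1250000 rad
Load 2 — point force P=17 kN at a=3/2 m (b=L-a=9/2):
  θ_2 = Pa²(L-x)(2bL-(3b+a)(L-x))/(2L³EI)  [x>a] = 17·(3/2)²·(6-3)·(2·(9/2)·6-(3·(9/2)+(3/2))·(6-3))/(2·6³·100000) = 153/6400000 rad
Load 3 — applied couple M₀=2 kN·m at a=4 m (b=L-a=2):
  θ_3 = (R_Ax²/2 - M_Ax)/EI  [x≤a] with R_A=4/9, M_A=2/3 = ((4/9)·3²/2 - (2/3)·3)/100000 = 0 rad
Superposition: θ = Σ θ_i = 2673/160000000 rad ≈ 0.000017 rad

θ(3) = 2673/160000000 rad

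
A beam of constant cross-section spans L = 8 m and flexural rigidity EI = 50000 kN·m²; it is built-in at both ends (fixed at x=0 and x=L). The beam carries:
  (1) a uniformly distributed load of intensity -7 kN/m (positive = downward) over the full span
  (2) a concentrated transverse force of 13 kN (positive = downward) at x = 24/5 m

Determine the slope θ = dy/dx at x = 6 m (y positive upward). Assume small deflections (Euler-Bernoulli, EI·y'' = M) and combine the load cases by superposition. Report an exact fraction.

Load 1 — uniform load w=-7 kN/m over full span:
  θ_1 = -wx(L-x)(L-2x)/(12EI) = -(-7)·6·(8-6)·(8-2·6)/(12·50000) = -7/12500 rad
Load 2 — point force P=13 kN at a=24/5 m (b=L-a=16/5):
  θ_2 = Pa²(L-x)(2bL-(3b+a)(L-x))/(2L³EI)  [x>a] = 13·(24/5)²·(8-6)·(2·(16/5)·8-(3·(16/5)+(24/5))·(8-6))/(2·8³·50000) = 819/3125000 rad
Superposition: θ = Σ θ_i = -931/3125000 rad ≈ -0.000298 rad

θ(6) = -931/3125000 rad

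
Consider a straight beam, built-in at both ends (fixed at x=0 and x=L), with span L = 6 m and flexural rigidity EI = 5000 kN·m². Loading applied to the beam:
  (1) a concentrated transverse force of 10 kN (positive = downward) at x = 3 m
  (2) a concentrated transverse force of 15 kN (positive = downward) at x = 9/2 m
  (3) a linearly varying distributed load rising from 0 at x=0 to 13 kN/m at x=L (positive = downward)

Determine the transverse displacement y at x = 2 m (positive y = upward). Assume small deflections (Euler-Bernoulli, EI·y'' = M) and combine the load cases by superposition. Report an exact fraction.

Load 1 — point force P=10 kN at a=3 m (b=L-a=3):
  y_1 = -Pb²x²(3aL-(3a+b)x)/(6L³EI)  [x≤a] = -10·3²·2²·(3·3·6-(3·3+3)·2)/(6·6³·5000) = -1/600 m
Load 2 — point force P=15 kN at a=9/2 m (b=L-a=3/2):
  y_2 = -Pb²x²(3aL-(3a+b)x)/(6L³EI)  [x≤a] = -15·(3/2)²·2²·(3·(9/2)·6-(3·(9/2)+(3/2))·2)/(6·6³·5000) = -17/16000 m
Load 3 — triangular load w₀=13 kN/m (0→w₀ over full span):
  y_3 = -w₀x²(L-x)²(x+2L)/(120LEI) = -13·2²·(6-2)²·(2+2·6)/(120·6·5000) = -91/28125 m
Superposition: y = Σ y_i = -21473/3600000 m ≈ -0.005965 m

y(2) = -21473/3600000 m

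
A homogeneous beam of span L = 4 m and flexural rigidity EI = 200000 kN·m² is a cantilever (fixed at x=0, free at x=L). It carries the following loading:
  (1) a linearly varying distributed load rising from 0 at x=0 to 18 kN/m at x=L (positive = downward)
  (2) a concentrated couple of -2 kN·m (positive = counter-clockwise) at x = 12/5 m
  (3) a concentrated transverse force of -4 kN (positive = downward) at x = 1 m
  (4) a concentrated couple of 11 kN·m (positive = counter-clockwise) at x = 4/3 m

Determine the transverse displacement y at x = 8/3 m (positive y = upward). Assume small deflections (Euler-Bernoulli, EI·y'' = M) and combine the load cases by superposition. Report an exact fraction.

y(8/3) = -208223/202500000 m

Load 1 — triangular load w₀=18 kN/m (0→w₀ over full span):
  y_1 = (w₀Lx³/12-w₀L²x²/6-w₀x⁵/(120L))/EI = (18·4·(8/3)³/12-18·4²·(8/3)²/6-18·(8/3)⁵/(120·4))/200000 = -1472/1265625 m
Load 2 — applied couple M₀=-2 kN·m at a=12/5 m (b=L-a=8/5):
  y_2 = M₀a(2x-a)/(2EI)  [x>a] = (-2)·(12/5)·(2·(8/3)-(12/5))/(2·200000) = -11/312500 m
Load 3 — point force P=-4 kN at a=1 m (b=L-a=3):
  y_3 = -Pa²(3x-a)/(6EI)  [x>a] = -(-4)·1²·(3·(8/3)-1)/(6·200000) = 7/300000 m
Load 4 — applied couple M₀=11 kN·m at a=4/3 m (b=L-a=8/3):
  y_4 = M₀a(2x-a)/(2EI)  [x>a] = 11·(4/3)·(2·(8/3)-(4/3))/(2·200000) = 11/75000 m
Superposition: y = Σ y_i = -208223/202500000 m ≈ -0.001028 m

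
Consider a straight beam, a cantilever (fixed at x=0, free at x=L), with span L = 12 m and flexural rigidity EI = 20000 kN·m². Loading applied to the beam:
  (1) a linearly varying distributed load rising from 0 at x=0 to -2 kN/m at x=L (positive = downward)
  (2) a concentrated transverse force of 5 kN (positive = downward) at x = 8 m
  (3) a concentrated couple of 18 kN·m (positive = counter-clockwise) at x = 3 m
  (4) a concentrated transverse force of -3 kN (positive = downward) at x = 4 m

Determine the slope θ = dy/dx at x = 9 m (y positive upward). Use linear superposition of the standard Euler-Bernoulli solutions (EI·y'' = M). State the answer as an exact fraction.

θ(9) = 1093/64000 rad

Load 1 — triangular load w₀=-2 kN/m (0→w₀ over full span):
  θ_1 = (w₀Lx²/4-w₀L²x/3-w₀x⁴/(24L))/EI = ((-2)·12·9²/4-(-2)·12²·9/3-(-2)·9⁴/(24·12))/20000 = 6777/320000 rad
Load 2 — point force P=5 kN at a=8 m (b=L-a=4):
  θ_2 = -Pa²/(2EI)  [x>a] = -5·8²/(2·20000) = -1/125 rad
Load 3 — applied couple M₀=18 kN·m at a=3 m (b=L-a=9):
  θ_3 = M₀a/EI  [x>a] = 18·3/20000 = 27/10000 rad
Load 4 — point force P=-3 kN at a=4 m (b=L-a=8):
  θ_4 = -Pa²/(2EI)  [x>a] = -(-3)·4²/(2·20000) = 3/2500 rad
Superposition: θ = Σ θ_i = 1093/64000 rad ≈ 0.017078 rad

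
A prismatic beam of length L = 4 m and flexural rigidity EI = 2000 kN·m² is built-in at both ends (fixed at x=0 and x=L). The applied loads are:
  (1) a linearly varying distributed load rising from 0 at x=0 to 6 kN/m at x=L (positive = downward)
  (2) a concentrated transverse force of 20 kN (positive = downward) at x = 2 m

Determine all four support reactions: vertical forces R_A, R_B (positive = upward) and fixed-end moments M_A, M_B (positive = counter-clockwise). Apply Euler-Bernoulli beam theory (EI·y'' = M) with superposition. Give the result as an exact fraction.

Load 1 — triangular load w₀=6 kN/m (0→w₀ over full span):
  R_A = 3w₀L/20 = 3·6·4/20 = 18/5 kN
  M_A = w₀L²/30 = 6·4²/30 = 16/5 kN·m
  R_B = 7w₀L/20 = 7·6·4/20 = 42/5 kN
  M_B = -w₀L²/20 = -6·4²/20 = -24/5 kN·m
Load 2 — point force P=20 kN at a=2 m (b=L-a=2):
  R_A = Pb²(3a+b)/L³ = 20·2²·(3·2+2)/4³ = 10 kN
  M_A = Pab²/L² = 20·2·2²/4² = 10 kN·m
  R_B = Pa²(a+3b)/L³ = 20·2²·(2+3·2)/4³ = 10 kN
  M_B = -Pa²b/L² = -20·2²·2/4² = -10 kN·m
Superposition: R_A = 68/5 kN, M_A = 66/5 kN·m, R_B = 92/5 kN, M_B = -74/5 kN·m

R_A = 68/5 kN, M_A = 66/5 kN·m, R_B = 92/5 kN, M_B = -74/5 kN·m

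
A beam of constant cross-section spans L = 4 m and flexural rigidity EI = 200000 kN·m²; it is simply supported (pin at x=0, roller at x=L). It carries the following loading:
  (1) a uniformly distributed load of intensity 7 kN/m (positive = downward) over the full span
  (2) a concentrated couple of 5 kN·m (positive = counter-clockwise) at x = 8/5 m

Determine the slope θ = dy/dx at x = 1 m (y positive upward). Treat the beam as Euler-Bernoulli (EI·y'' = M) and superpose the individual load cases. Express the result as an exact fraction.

θ(1) = -1433/24000000 rad

Load 1 — uniform load w=7 kN/m over full span:
  θ_1 = -w(L³-6Lx²+4x³)/(24EI) = -7·(4³-6·4·1²+4·1³)/(24·200000) = -77/1200000 rad
Load 2 — applied couple M₀=5 kN·m at a=8/5 m (b=L-a=12/5):
  θ_2 = (M₀x²/(2L)+C₁)/EI  [x≤a] with C₁=M₀(3b²-L²)/(6L)=4/15 = (5·1²/(2·4)+(4/15))/200000 = 107/24000000 rad
Superposition: θ = Σ θ_i = -1433/24000000 rad ≈ -0.000060 rad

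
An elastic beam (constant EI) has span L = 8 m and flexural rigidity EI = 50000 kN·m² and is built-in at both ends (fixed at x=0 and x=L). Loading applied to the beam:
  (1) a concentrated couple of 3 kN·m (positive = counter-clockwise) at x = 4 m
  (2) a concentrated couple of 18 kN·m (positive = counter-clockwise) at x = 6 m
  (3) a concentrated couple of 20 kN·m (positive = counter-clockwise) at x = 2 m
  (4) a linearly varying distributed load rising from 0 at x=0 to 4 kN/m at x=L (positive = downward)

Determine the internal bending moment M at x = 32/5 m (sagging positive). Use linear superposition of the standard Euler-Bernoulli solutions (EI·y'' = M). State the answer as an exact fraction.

M(32/5) = -16451/3000 kN·m

Load 1 — applied couple M₀=3 kN·m at a=4 m (b=L-a=4):
  M_1 = R_Ax - M_A - M₀  [x>a] with R_A=9/16, M_A=3/4 = (9/16)·(32/5) - (3/4) - 3 = -3/20 kN·m
Load 2 — applied couple M₀=18 kN·m at a=6 m (b=L-a=2):
  M_2 = R_Ax - M_A - M₀  [x>a] with R_A=81/32, M_A=45/8 = (81/32)·(32/5) - (45/8) - 18 = -297/40 kN·m
Load 3 — applied couple M₀=20 kN·m at a=2 m (b=L-a=6):
  M_3 = R_Ax - M_A - M₀  [x>a] with R_A=45/16, M_A=-15/4 = (45/16)·(32/5) - (-15/4) - 20 = 7/4 kN·m
Load 4 — triangular load w₀=4 kN/m (0→w₀ over full span):
  M_4 = 3w₀Lx/20 - w₀L²/30 - w₀x³/(6L) = 3·4·8·(32/5)/20 - 4·8²/30 - 4·(32/5)³/(6·8) = 128/375 kN·m
Superposition: M = Σ M_i = -16451/3000 kN·m ≈ -5.483667 kN·m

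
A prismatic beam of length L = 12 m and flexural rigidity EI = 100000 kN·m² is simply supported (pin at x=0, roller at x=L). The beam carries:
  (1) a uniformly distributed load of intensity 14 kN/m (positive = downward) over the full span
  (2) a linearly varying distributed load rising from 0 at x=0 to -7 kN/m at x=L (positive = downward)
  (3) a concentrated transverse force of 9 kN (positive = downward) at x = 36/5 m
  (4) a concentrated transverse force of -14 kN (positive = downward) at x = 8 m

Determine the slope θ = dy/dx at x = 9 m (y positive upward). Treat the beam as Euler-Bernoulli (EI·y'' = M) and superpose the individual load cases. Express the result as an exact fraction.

θ(9) = 17887259/3600000000 rad

Load 1 — uniform load w=14 kN/m over full span:
  θ_1 = -w(L³-6Lx²+4x³)/(24EI) = -14·(12³-6·12·9²+4·9³)/(24·100000) = 693/100000 rad
Load 2 — triangular load w₀=-7 kN/m (0→w₀ over full span):
  θ_2 = -w₀(7L⁴-30L²x²+15x⁴)/(360LEI) = -(-7)·(7·12⁴-30·12²·9²+15·9⁴)/(360·12·100000) = -27573/16000000 rad
Load 3 — point force P=9 kN at a=36/5 m (b=L-a=24/5):
  θ_3 = -Pa(2L²-6Lx+3x²+a²)/(6LEI)  [x>a] = -9·(36/5)·(2·12²-6·12·9+3·9²+(36/5)²)/(6·12·100000) = 14661/25000000 rad
Load 4 — point force P=-14 kN at a=8 m (b=L-a=4):
  θ_4 = -Pa(2L²-6Lx+3x²+a²)/(6LEI)  [x>a] = -(-14)·8·(2·12²-6·12·9+3·9²+8²)/(6·12·100000) = -371/450000 rad
Superposition: θ = Σ θ_i = 17887259/3600000000 rad ≈ 0.004969 rad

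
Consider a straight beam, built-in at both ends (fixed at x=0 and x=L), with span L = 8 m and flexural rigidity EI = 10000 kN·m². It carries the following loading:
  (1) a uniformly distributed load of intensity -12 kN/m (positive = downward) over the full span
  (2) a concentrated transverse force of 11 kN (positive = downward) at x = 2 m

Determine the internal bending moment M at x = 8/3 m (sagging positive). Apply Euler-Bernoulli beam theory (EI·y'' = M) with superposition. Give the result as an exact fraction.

M(8/3) = -391/24 kN·m

Load 1 — uniform load w=-12 kN/m over full span:
  M_1 = wLx/2 - wL²/12 - wx²/2 = (-12)·8·(8/3)/2 - (-12)·8²/12 - (-12)·(8/3)²/2 = -64/3 kN·m
Load 2 — point force P=11 kN at a=2 m (b=L-a=6):
  M_2 = Pa²(a+3b)(L-x)/L³ - Pa²b/L²  [x>a] = 11·2²·(2+3·6)·(8-(8/3))/8³ - 11·2²·6/8² = 121/24 kN·m
Superposition: M = Σ M_i = -391/24 kN·m ≈ -16.291667 kN·m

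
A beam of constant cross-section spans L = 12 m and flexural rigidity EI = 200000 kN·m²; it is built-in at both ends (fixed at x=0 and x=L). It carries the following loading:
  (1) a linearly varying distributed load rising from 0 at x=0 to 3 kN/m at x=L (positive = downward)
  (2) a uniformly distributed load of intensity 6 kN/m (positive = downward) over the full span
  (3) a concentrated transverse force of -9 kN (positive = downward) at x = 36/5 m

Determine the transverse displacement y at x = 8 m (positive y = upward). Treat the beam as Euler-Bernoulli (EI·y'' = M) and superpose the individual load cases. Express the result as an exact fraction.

y(8) = -3071/2343750 m

Load 1 — triangular load w₀=3 kN/m (0→w₀ over full span):
  y_1 = -w₀x²(L-x)²(x+2L)/(120LEI) = -3·8²·(12-8)²·(8+2·12)/(120·12·200000) = -16/46875 m
Load 2 — uniform load w=6 kN/m over full span:
  y_2 = -wx²(L-x)²/(24EI) = -6·8²·(12-8)²/(24·200000) = -4/3125 m
Load 3 — point force P=-9 kN at a=36/5 m (b=L-a=24/5):
  y_3 = -Pa²(L-x)²(3bL-(3b+a)(L-x))/(6L³EI)  [x>a] = -(-9)·(36/5)²·(12-8)²·(3·(24/5)·12-(3·(24/5)+(36/5))·(12-8))/(6·12³·200000) = 243/781250 m
Superposition: y = Σ y_i = -3071/2343750 m ≈ -0.001310 m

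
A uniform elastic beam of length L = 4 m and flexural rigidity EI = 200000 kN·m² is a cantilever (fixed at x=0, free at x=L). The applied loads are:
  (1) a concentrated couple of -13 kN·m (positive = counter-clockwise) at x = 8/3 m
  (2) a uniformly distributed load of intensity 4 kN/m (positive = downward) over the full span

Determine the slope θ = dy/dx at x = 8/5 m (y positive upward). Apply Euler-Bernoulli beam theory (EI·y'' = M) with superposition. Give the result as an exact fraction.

θ(8/5) = -2543/9375000 rad

Load 1 — applied couple M₀=-13 kN·m at a=8/3 m (b=L-a=4/3):
  θ_1 = M₀x/EI  [x≤a] = (-13)·(8/5)/200000 = -13/125000 rad
Load 2 — uniform load w=4 kN/m over full span:
  θ_2 = -wx(x²-3Lx+3L²)/(6EI) = -4·(8/5)·((8/5)²-3·4·(8/5)+3·4²)/(6·200000) = -196/1171875 rad
Superposition: θ = Σ θ_i = -2543/9375000 rad ≈ -0.000271 rad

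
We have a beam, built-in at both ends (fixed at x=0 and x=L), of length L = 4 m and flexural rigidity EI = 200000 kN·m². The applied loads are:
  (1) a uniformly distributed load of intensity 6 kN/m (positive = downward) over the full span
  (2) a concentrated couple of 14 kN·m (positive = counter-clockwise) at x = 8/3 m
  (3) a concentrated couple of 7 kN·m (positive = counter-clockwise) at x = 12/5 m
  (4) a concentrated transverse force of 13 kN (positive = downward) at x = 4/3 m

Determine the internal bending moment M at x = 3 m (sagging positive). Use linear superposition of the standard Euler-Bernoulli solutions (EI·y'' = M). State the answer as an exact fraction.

Load 1 — uniform load w=6 kN/m over full span:
  M_1 = wLx/2 - wL²/12 - wx²/2 = 6·4·3/2 - 6·4²/12 - 6·3²/2 = 1 kN·m
Load 2 — applied couple M₀=14 kN·m at a=8/3 m (b=L-a=4/3):
  M_2 = R_Ax - M_A - M₀  [x>a] with R_A=14/3, M_A=14/3 = (14/3)·3 - (14/3) - 14 = -14/3 kN·m
Load 3 — applied couple M₀=7 kN·m at a=12/5 m (b=L-a=8/5):
  M_3 = R_Ax - M_A - M₀  [x>a] with R_A=63/25, M_A=56/25 = (63/25)·3 - (56/25) - 7 = -42/25 kN·m
Load 4 — point force P=13 kN at a=4/3 m (b=L-a=8/3):
  M_4 = Pa²(a+3b)(L-x)/L³ - Pa²b/L²  [x>a] = 13·(4/3)²·((4/3)+3·(8/3))·(4-3)/4³ - 13·(4/3)²·(8/3)/4² = -13/27 kN·m
Superposition: M = Σ M_i = -3934/675 kN·m ≈ -5.828148 kN·m

M(3) = -3934/675 kN·m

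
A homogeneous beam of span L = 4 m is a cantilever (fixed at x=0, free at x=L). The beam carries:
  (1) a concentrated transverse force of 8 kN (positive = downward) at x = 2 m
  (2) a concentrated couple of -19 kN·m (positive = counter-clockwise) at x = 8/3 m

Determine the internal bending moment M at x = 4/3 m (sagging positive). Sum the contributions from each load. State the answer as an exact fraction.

Load 1 — point force P=8 kN at a=2 m (b=L-a=2):
  M_1 = -P(a-x)  [x≤a] = -8·(2-(4/3)) = -16/3 kN·m
Load 2 — applied couple M₀=-19 kN·m at a=8/3 m (b=L-a=4/3):
  M_2 = M₀  [x≤a] = (-19) = -19 kN·m
Superposition: M = Σ M_i = -73/3 kN·m ≈ -24.333333 kN·m

M(4/3) = -73/3 kN·m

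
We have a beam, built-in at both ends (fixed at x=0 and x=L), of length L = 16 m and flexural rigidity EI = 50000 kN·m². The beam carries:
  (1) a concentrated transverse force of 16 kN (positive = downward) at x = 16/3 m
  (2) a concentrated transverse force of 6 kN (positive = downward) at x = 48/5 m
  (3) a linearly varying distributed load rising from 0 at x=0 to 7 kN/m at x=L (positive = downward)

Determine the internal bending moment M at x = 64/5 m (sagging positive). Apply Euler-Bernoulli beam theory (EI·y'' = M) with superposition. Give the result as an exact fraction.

Load 1 — point force P=16 kN at a=16/3 m (b=L-a=32/3):
  M_1 = Pa²(a+3b)(L-x)/L³ - Pa²b/L²  [x>a] = 16·(16/3)²·((16/3)+3·(32/3))·(16-(64/5))/16³ - 16·(16/3)²·(32/3)/16² = -256/45 kN·m
Load 2 — point force P=6 kN at a=48/5 m (b=L-a=32/5):
  M_2 = Pa²(a+3b)(L-x)/L³ - Pa²b/L²  [x>a] = 6·(48/5)²·((48/5)+3·(32/5))·(16-(64/5))/16³ - 6·(48/5)²·(32/5)/16² = -864/625 kN·m
Load 3 — triangular load w₀=7 kN/m (0→w₀ over full span):
  M_3 = 3w₀Lx/20 - w₀L²/30 - w₀x³/(6L) = 3·7·16·(64/5)/20 - 7·16²/30 - 7·(64/5)³/(6·16) = 896/375 kN·m
Superposition: M = Σ M_i = -26336/5625 kN·m ≈ -4.681956 kN·m

M(64/5) = -26336/5625 kN·m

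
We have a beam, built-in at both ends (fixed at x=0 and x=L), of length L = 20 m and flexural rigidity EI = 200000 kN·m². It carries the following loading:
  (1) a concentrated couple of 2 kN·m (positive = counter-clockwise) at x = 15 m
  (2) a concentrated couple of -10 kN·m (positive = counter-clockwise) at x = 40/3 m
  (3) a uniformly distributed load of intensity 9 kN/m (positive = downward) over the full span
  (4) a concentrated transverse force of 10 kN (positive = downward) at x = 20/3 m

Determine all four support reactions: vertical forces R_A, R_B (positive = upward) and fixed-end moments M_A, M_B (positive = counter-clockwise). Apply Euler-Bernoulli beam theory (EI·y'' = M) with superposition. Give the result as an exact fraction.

Load 1 — applied couple M₀=2 kN·m at a=15 m (b=L-a=5):
  R_A = 6M₀ab/L³ = 6·2·15·5/20³ = 9/80 kN
  M_A = M₀b(2a-b)/L² = 2·5·(2·15-5)/20² = 5/8 kN·m
  R_B = -6M₀ab/L³ = -6·2·15·5/20³ = -9/80 kN
  M_B = M₀a(2b-a)/L² = 2·15·(2·5-15)/20² = -3/8 kN·m
Load 2 — applied couple M₀=-10 kN·m at a=40/3 m (b=L-a=20/3):
  R_A = 6M₀ab/L³ = 6·(-10)·(40/3)·(20/3)/20³ = -2/3 kN
  M_A = M₀b(2a-b)/L² = (-10)·(20/3)·(2·(40/3)-(20/3))/20² = -10/3 kN·m
  R_B = -6M₀ab/L³ = -6·(-10)·(40/3)·(20/3)/20³ = 2/3 kN
  M_B = M₀a(2b-a)/L² = (-10)·(40/3)·(2·(20/3)-(40/3))/20² = 0 kN·m
Load 3 — uniform load w=9 kN/m over full span:
  R_A = wL/2 = 9·20/2 = 90 kN
  M_A = wL²/12 = 9·20²/12 = 300 kN·m
  R_B = wL/2 = 9·20/2 = 90 kN
  M_B = -wL²/12 = -9·20²/12 = -300 kN·m
Load 4 — point force P=10 kN at a=20/3 m (b=L-a=40/3):
  R_A = Pb²(3a+b)/L³ = 10·(40/3)²·(3·(20/3)+(40/3))/20³ = 200/27 kN
  M_A = Pab²/L² = 10·(20/3)·(40/3)²/20² = 800/27 kN·m
  R_B = Pa²(a+3b)/L³ = 10·(20/3)²·((20/3)+3·(40/3))/20³ = 70/27 kN
  M_B = -Pa²b/L² = -10·(20/3)²·(40/3)/20² = -400/27 kN·m
Superposition: R_A = 209203/2160 kN, M_A = 70615/216 kN·m, R_B = 201197/2160 kN, M_B = -68081/216 kN·m

R_A = 209203/2160 kN, M_A = 70615/216 kN·m, R_B = 201197/2160 kN, M_B = -68081/216 kN·m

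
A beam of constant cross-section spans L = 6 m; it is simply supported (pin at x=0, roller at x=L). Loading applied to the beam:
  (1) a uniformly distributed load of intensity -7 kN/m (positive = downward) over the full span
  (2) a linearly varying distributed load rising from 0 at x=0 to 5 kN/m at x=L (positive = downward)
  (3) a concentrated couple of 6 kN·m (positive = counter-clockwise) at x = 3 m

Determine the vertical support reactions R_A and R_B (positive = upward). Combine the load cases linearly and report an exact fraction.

Load 1 — uniform load w=-7 kN/m over full span:
  R_A = wL/2 = (-7)·6/2 = -21 kN
  R_B = wL/2 = (-7)·6/2 = -21 kN
Load 2 — triangular load w₀=5 kN/m (0→w₀ over full span):
  R_A = w₀L/6 = 5·6/6 = 5 kN
  R_B = w₀L/3 = 5·6/3 = 10 kN
Load 3 — applied couple M₀=6 kN·m at a=3 m (b=L-a=3):
  R_A = M₀/L = 6/6 = 1 kN
  R_B = -M₀/L = -6/6 = -1 kN
Superposition: R_A = -15 kN, R_B = -12 kN

R_A = -15 kN, R_B = -12 kN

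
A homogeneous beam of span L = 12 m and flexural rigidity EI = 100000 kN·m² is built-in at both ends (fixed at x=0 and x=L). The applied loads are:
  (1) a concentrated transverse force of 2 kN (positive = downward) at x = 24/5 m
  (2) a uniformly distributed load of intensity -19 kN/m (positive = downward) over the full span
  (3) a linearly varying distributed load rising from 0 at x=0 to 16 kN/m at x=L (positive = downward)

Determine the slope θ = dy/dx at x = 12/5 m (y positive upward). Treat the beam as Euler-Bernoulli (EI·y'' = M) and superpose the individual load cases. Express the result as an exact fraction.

Load 1 — point force P=2 kN at a=24/5 m (b=L-a=36/5):
  θ_1 = -Pb²x(2aL-(3a+b)x)/(2L³EI)  [x≤a] = -2·(36/5)²·(12/5)·(2·(24/5)·12-(3·(24/5)+(36/5))·(12/5))/(2·12³·100000) = -891/19531250 rad
Load 2 — uniform load w=-19 kN/m over full span:
  θ_2 = -wx(L-x)(L-2x)/(12EI) = -(-19)·(12/5)·(12-(12/5))·(12-2·(12/5))/(12·100000) = 1026/390625 rad
Load 3 — triangular load w₀=16 kN/m (0→w₀ over full span):
  θ_3 = -w₀(2x(L-x)(L-2x)(x+2L)+x²(L-x)²)/(120LEI) = -16·(2·(12/5)·(12-(12/5))·(12-2·(12/5))·((12/5)+2·12)+(12/5)²·(12-(12/5))²)/(120·12·100000) = -2016/1953125 rad
Superposition: θ = Σ θ_i = 30249/19531250 rad ≈ 0.001549 rad

θ(12/5) = 30249/19531250 rad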